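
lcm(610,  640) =39040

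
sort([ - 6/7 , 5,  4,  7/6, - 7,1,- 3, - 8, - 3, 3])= [  -  8,-7, - 3, - 3, - 6/7, 1, 7/6,3 , 4,5]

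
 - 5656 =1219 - 6875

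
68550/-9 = -7617 + 1/3  =  - 7616.67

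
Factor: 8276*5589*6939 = 2^2*3^8 *23^1*257^1*2069^1 = 320960419596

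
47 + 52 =99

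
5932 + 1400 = 7332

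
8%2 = 0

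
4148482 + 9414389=13562871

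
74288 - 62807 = 11481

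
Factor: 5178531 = 3^1 * 103^1*16759^1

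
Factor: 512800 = 2^5*5^2*641^1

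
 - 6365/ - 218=6365/218=29.20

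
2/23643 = 2/23643 = 0.00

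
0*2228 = 0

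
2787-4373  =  -1586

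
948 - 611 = 337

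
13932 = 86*162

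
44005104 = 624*70521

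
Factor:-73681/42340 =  - 2^( - 2 )*5^( - 1 )*29^( - 1 )*73^( - 1) * 73681^1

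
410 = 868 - 458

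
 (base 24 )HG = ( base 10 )424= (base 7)1144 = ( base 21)K4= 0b110101000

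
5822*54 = 314388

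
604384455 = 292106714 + 312277741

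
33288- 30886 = 2402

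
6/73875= 2/24625 = 0.00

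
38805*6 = 232830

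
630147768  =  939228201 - 309080433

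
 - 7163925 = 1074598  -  8238523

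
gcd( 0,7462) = 7462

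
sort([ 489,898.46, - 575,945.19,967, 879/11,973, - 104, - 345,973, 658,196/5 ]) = [  -  575, - 345,  -  104, 196/5,879/11,489,658,898.46, 945.19, 967,973, 973]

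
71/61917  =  71/61917 = 0.00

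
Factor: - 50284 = -2^2 * 13^1 * 967^1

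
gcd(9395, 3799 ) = 1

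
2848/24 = 118 + 2/3 = 118.67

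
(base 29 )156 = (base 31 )110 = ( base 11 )822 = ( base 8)1740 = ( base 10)992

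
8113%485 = 353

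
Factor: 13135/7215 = 71/39 = 3^( - 1) * 13^( - 1 )*71^1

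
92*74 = 6808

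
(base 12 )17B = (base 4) 3233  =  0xef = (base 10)239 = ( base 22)AJ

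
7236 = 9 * 804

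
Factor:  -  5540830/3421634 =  - 5^1*19^(-1 )*47^1*127^(  -  1)*709^ ( -1)*11789^1 = -  2770415/1710817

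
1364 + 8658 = 10022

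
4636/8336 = 1159/2084= 0.56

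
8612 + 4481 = 13093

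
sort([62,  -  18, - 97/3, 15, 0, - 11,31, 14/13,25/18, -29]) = [ - 97/3,  -  29,  -  18, - 11,  0, 14/13, 25/18, 15,31, 62]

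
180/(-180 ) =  - 1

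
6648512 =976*6812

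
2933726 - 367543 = 2566183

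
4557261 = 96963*47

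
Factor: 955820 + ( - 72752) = 2^2*3^1 * 73589^1 = 883068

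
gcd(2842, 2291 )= 29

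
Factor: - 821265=  -  3^1 * 5^1 * 54751^1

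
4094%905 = 474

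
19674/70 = 9837/35 = 281.06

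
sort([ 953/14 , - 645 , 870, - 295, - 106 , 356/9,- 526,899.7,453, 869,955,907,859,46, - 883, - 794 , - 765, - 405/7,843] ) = [-883, - 794, - 765,  -  645, - 526, - 295, - 106, - 405/7, 356/9, 46, 953/14,453,843,859, 869,870,899.7, 907,955]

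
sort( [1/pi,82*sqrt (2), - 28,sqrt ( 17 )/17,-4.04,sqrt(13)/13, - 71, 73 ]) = [ - 71 , - 28,-4.04,sqrt( 17) /17, sqrt( 13 )/13 , 1/pi,  73 , 82*sqrt(2)] 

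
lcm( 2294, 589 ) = 43586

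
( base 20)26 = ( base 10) 46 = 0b101110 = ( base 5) 141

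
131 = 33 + 98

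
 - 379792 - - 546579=166787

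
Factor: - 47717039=-109^1*437771^1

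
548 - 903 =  - 355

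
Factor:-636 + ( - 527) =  - 1163  =  - 1163^1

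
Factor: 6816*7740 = 2^7*3^3*5^1*43^1 *71^1= 52755840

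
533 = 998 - 465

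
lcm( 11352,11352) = 11352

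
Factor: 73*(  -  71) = -71^1*73^1 =- 5183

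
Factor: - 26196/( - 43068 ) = 59^1*97^ (- 1)  =  59/97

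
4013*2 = 8026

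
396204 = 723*548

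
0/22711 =0=0.00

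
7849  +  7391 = 15240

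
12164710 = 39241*310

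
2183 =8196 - 6013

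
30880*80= 2470400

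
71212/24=2967 + 1/6= 2967.17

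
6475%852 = 511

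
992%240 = 32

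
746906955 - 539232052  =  207674903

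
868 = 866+2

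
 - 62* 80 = - 4960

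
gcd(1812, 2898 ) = 6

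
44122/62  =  22061/31 = 711.65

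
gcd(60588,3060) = 612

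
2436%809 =9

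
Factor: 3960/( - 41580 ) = -2^1 * 3^(-1) * 7^( - 1 ) = - 2/21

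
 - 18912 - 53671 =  - 72583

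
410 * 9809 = 4021690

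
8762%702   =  338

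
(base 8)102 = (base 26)2E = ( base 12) 56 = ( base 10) 66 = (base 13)51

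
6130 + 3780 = 9910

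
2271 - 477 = 1794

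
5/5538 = 5/5538 =0.00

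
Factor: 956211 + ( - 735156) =221055   =  3^1*5^1 * 14737^1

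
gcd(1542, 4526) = 2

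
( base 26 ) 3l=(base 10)99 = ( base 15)69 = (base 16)63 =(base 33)30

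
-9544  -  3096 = - 12640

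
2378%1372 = 1006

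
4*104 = 416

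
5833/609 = 5833/609 = 9.58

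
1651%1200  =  451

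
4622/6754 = 2311/3377 =0.68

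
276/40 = 6 + 9/10 = 6.90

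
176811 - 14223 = 162588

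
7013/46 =7013/46= 152.46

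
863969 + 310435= 1174404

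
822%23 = 17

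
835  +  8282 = 9117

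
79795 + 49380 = 129175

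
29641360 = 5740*5164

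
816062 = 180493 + 635569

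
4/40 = 1/10 = 0.10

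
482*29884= 14404088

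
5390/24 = 224+7/12 = 224.58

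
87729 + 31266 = 118995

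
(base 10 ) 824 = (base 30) RE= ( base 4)30320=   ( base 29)sc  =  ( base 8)1470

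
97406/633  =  97406/633 = 153.88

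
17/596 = 17/596 = 0.03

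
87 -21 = 66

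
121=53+68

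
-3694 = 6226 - 9920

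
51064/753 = 51064/753 = 67.81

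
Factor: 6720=2^6*3^1*5^1*7^1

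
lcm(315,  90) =630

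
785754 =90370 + 695384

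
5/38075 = 1/7615  =  0.00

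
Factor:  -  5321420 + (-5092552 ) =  -10413972 = - 2^2*3^2*59^1*4903^1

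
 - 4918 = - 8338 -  - 3420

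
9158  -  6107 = 3051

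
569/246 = 569/246 =2.31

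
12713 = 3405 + 9308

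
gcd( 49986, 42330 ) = 6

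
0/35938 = 0=0.00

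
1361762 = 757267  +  604495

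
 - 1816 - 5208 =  - 7024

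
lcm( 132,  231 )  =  924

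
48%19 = 10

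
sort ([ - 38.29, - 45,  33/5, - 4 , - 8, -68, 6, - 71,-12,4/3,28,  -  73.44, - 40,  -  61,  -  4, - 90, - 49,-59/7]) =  [-90, - 73.44,-71, - 68, - 61, - 49,- 45 , - 40, - 38.29,  -  12, - 59/7, - 8, - 4, - 4, 4/3, 6, 33/5,28]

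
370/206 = 1+82/103 = 1.80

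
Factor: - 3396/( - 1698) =2^1= 2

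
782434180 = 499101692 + 283332488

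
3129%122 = 79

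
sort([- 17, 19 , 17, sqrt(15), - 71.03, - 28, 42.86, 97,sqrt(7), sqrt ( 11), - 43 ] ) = [ - 71.03, - 43, - 28,-17, sqrt( 7 ), sqrt(11), sqrt (15),17,19,  42.86, 97] 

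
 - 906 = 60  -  966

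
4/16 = 1/4 = 0.25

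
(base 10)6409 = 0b1100100001001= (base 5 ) 201114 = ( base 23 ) C2F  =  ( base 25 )A69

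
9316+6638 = 15954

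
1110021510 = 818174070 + 291847440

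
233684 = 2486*94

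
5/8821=5/8821 = 0.00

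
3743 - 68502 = -64759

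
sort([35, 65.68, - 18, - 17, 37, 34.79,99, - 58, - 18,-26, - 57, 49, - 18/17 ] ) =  [ - 58, - 57, - 26, - 18,  -  18, - 17, - 18/17, 34.79, 35, 37, 49, 65.68,  99]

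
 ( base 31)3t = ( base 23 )57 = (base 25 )4m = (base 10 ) 122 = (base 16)7a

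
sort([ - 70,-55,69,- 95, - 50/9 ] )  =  [ - 95, - 70, - 55, - 50/9,  69]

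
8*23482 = 187856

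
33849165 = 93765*361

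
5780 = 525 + 5255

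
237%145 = 92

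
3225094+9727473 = 12952567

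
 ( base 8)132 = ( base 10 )90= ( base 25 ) 3f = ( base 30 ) 30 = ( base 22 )42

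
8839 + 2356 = 11195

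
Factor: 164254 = 2^1*17^1 * 4831^1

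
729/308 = 729/308 = 2.37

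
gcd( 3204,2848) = 356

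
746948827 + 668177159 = 1415125986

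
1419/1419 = 1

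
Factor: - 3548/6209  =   - 2^2*7^( - 1) = - 4/7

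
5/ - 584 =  - 1 + 579/584 = - 0.01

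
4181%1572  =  1037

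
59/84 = 59/84= 0.70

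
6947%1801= 1544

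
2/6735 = 2/6735 = 0.00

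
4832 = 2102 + 2730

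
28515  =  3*9505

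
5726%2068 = 1590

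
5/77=5/77 = 0.06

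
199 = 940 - 741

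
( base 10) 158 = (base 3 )12212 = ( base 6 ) 422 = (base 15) A8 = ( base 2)10011110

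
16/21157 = 16/21157 = 0.00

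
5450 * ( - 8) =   -  43600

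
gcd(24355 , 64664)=1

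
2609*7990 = 20845910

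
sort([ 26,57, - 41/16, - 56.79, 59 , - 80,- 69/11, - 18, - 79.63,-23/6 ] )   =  [ - 80, - 79.63, - 56.79, - 18, - 69/11, - 23/6, - 41/16,26 , 57, 59]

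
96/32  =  3 = 3.00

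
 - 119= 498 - 617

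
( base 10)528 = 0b1000010000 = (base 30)HI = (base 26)k8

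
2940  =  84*35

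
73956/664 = 18489/166 = 111.38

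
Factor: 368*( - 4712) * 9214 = - 2^8*17^1*19^1*23^1  *  31^1*271^1 = -15977223424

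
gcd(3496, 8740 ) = 1748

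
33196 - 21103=12093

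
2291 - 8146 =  - 5855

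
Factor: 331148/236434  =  165574/118217 = 2^1*11^( - 2) * 977^( - 1)*82787^1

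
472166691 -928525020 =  - 456358329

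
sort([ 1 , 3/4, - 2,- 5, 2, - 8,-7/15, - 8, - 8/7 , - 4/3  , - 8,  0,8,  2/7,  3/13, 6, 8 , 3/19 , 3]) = [- 8 , - 8, - 8 ,  -  5, - 2, - 4/3, - 8/7, - 7/15,0,3/19,  3/13,2/7, 3/4,1,2,3,6, 8,8 ] 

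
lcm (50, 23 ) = 1150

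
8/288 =1/36 = 0.03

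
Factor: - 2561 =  - 13^1*197^1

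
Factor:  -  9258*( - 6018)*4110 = 228987186840 = 2^3*3^3 * 5^1*17^1 * 59^1*137^1*1543^1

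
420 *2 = 840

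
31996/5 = 6399 + 1/5 = 6399.20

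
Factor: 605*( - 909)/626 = -2^(-1 )*3^2 * 5^1 * 11^2*101^1 * 313^(-1 ) = -549945/626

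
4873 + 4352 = 9225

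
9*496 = 4464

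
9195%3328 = 2539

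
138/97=1 + 41/97 = 1.42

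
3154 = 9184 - 6030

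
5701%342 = 229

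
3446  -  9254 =  -  5808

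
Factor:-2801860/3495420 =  - 140093/174771 = - 3^(-3 ) * 23^1*6091^1*  6473^(  -  1 ) 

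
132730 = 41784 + 90946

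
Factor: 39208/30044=338/259= 2^1 * 7^( - 1 )*13^2*37^ ( - 1 ) 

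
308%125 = 58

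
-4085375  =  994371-5079746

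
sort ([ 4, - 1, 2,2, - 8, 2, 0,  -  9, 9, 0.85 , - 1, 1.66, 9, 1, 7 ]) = [-9, - 8, - 1, - 1, 0, 0.85,1 , 1.66,  2,  2,2,4,7, 9, 9 ]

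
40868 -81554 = - 40686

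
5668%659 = 396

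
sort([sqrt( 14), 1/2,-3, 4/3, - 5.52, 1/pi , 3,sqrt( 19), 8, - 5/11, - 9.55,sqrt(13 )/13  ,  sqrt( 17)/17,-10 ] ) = [ - 10,-9.55,- 5.52,-3,-5/11, sqrt(17 ) /17, sqrt(13)/13,  1/pi,1/2, 4/3, 3 , sqrt(14), sqrt( 19), 8]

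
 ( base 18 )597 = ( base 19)4i3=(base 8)3375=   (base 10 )1789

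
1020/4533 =340/1511  =  0.23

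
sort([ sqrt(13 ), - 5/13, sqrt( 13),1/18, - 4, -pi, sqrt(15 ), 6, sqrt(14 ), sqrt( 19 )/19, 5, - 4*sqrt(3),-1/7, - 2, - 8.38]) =[  -  8.38, - 4*sqrt( 3), - 4, - pi,  -  2, - 5/13, - 1/7,  1/18, sqrt(19) /19, sqrt( 13),sqrt( 13),sqrt( 14), sqrt( 15), 5,  6 ] 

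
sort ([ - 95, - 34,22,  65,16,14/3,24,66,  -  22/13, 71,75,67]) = [ - 95,  -  34, - 22/13,14/3,16 , 22, 24,65 , 66,67, 71, 75] 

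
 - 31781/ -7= 31781/7 = 4540.14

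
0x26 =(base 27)1b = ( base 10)38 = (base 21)1H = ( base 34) 14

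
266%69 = 59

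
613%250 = 113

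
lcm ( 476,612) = 4284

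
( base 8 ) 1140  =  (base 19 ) 1d0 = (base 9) 745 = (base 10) 608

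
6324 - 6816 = -492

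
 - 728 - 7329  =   - 8057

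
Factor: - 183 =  - 3^1*61^1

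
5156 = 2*2578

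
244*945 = 230580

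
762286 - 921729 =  - 159443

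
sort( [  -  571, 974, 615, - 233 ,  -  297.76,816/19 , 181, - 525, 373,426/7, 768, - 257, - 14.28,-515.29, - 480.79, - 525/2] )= [  -  571, - 525,  -  515.29, - 480.79, - 297.76, - 525/2, - 257, - 233,-14.28, 816/19, 426/7, 181, 373, 615,768,974]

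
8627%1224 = 59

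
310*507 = 157170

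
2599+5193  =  7792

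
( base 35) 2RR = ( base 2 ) 110101011110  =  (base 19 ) 992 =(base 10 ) 3422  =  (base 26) 51g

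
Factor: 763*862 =2^1*7^1*109^1*431^1 = 657706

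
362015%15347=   9034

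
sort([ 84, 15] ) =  [ 15, 84]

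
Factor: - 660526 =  - 2^1*223^1*1481^1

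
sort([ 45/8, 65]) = [45/8, 65] 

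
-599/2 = - 599/2=- 299.50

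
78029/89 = 78029/89 = 876.73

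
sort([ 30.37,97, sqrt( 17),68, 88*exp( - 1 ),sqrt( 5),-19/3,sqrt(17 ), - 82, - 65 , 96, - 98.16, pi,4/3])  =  [ - 98.16, - 82, - 65, - 19/3, 4/3,sqrt(5),pi, sqrt(17 ),sqrt( 17 ), 30.37,88*exp( - 1 ),68,96, 97 ]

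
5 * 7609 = 38045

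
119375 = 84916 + 34459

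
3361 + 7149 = 10510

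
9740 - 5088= 4652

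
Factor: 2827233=3^2*314137^1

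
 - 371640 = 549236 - 920876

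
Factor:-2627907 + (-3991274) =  - 6619181= -397^1*16673^1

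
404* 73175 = 29562700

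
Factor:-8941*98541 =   -  881055081 = - 3^2 * 8941^1*10949^1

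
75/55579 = 75/55579=0.00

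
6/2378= 3/1189=0.00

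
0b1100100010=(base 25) 172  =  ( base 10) 802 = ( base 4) 30202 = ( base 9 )1081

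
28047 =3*9349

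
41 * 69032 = 2830312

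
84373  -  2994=81379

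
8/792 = 1/99 = 0.01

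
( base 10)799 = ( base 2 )1100011111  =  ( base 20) 1JJ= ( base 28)10F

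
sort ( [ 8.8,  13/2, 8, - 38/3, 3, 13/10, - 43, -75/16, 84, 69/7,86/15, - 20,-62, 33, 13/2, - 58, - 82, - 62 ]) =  [-82, - 62, - 62,-58, - 43, - 20,  -  38/3, - 75/16,  13/10,3, 86/15, 13/2, 13/2 , 8,8.8, 69/7, 33  ,  84 ]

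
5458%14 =12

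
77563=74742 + 2821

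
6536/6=1089 + 1/3 = 1089.33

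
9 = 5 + 4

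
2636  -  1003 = 1633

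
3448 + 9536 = 12984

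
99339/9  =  11037 + 2/3  =  11037.67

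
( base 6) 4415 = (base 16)3FB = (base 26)1d5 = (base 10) 1019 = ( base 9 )1352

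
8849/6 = 1474 +5/6 = 1474.83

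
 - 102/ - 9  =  34/3 = 11.33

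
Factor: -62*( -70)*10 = 2^3*5^2*7^1 * 31^1 = 43400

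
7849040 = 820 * 9572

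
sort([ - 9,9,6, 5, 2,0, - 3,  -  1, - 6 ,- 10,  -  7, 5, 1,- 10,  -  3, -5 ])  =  [ - 10, - 10, - 9,-7,-6, - 5, - 3, - 3,  -  1, 0, 1, 2, 5, 5,  6,9 ] 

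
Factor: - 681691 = -79^1*8629^1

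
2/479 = 2/479 = 0.00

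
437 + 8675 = 9112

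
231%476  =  231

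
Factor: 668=2^2*167^1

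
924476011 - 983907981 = - 59431970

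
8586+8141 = 16727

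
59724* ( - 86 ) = -5136264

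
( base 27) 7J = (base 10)208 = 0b11010000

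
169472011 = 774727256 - 605255245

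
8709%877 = 816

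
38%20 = 18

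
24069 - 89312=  - 65243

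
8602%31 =15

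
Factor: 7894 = 2^1*3947^1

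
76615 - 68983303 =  - 68906688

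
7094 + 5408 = 12502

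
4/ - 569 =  - 4/569 = - 0.01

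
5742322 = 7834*733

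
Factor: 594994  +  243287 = 3^1*23^1*12149^1 = 838281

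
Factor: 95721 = 3^1*31907^1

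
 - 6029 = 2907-8936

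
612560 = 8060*76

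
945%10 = 5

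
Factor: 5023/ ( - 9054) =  - 2^( - 1 )*3^( - 2 )*503^( - 1)*5023^1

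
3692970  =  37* 99810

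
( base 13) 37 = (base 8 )56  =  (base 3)1201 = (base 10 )46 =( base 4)232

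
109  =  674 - 565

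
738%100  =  38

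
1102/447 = 1102/447 = 2.47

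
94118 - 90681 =3437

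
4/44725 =4/44725 = 0.00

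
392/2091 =392/2091 = 0.19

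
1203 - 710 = 493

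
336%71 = 52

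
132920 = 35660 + 97260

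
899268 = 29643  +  869625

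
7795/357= 7795/357 = 21.83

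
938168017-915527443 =22640574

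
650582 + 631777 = 1282359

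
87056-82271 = 4785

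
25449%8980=7489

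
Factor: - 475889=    - 475889^1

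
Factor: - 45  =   - 3^2*5^1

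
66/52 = 1  +  7/26 = 1.27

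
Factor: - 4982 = - 2^1*47^1*  53^1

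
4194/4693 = 4194/4693 = 0.89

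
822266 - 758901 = 63365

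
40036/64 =10009/16= 625.56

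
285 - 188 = 97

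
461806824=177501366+284305458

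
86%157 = 86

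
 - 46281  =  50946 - 97227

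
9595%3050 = 445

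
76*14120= 1073120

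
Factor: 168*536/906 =2^5*7^1*67^1*151^( - 1)=15008/151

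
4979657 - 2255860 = 2723797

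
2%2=0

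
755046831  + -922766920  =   - 167720089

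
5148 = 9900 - 4752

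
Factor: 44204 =2^2*43^1*257^1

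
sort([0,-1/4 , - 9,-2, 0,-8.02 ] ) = [ - 9,  -  8.02, - 2,- 1/4, 0, 0 ] 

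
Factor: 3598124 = 2^2*899531^1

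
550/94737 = 550/94737= 0.01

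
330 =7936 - 7606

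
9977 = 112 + 9865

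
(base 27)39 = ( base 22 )42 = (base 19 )4E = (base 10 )90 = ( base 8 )132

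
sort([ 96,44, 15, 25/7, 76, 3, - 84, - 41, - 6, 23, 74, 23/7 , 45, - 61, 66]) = [-84, - 61 , - 41,  -  6,3, 23/7,25/7, 15, 23, 44, 45, 66, 74, 76, 96]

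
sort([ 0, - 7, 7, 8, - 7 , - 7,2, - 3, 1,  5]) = [ -7, - 7, - 7, - 3, 0, 1,2,  5, 7,8 ] 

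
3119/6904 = 3119/6904 =0.45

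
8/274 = 4/137  =  0.03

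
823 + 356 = 1179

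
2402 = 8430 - 6028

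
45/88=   45/88 = 0.51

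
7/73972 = 7/73972 = 0.00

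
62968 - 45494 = 17474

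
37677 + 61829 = 99506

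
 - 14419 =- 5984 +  - 8435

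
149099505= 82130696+66968809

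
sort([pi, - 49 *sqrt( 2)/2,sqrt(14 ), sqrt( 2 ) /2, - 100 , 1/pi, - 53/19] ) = [  -  100, - 49*sqrt(2)/2, - 53/19,1/pi, sqrt( 2)/2,pi, sqrt( 14) ]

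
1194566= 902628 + 291938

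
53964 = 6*8994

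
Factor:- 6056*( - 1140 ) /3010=2^4*3^1*7^( - 1 ) * 19^1*43^(  -  1 )*757^1 = 690384/301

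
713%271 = 171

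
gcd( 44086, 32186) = 14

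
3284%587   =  349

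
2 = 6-4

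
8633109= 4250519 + 4382590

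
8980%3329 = 2322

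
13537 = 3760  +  9777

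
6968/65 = 536/5  =  107.20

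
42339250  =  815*51950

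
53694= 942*57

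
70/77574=5/5541 = 0.00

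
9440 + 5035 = 14475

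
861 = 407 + 454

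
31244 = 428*73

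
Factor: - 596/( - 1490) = 2/5 =2^1*5^( - 1 ) 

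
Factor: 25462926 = 2^1*3^2*19^1*74453^1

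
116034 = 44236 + 71798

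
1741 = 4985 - 3244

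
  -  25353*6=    - 152118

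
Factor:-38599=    - 11^3*29^1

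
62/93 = 2/3= 0.67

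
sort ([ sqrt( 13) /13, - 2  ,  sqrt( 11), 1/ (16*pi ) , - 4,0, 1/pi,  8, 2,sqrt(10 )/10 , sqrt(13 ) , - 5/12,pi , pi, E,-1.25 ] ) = [ - 4, - 2 , - 1.25 , - 5/12,0 , 1/( 16*pi),sqrt( 13 ) /13, sqrt( 10 ) /10,1/pi, 2, E, pi , pi, sqrt(11 ),sqrt( 13 ),8] 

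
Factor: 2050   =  2^1* 5^2*41^1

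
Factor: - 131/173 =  - 131^1*173^( - 1)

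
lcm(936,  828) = 21528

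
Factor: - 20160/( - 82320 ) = 2^2 * 3^1*7^( - 2)= 12/49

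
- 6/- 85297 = 6/85297= 0.00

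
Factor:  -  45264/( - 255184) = 69/389 = 3^1*23^1*389^( - 1)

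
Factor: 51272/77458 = 2^2*13^1*17^1*29^1*38729^( - 1 ) = 25636/38729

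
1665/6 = 277  +  1/2=277.50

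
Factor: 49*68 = 3332 = 2^2*7^2*17^1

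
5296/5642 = 2648/2821 = 0.94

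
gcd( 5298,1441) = 1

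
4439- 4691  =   - 252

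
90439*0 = 0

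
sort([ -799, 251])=[ - 799, 251]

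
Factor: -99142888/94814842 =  - 2^2*13^1*953297^1*47407421^(-1 ) = - 49571444/47407421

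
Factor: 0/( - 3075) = 0 = 0^1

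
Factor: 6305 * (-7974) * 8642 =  - 434485796940 = - 2^2*3^2 * 5^1 * 13^1 * 29^1*97^1*149^1*443^1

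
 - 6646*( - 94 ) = 624724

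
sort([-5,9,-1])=[-5,-1, 9 ]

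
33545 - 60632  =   - 27087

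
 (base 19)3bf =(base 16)51b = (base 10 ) 1307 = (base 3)1210102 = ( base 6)10015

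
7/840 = 1/120 = 0.01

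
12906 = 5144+7762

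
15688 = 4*3922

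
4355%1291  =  482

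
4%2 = 0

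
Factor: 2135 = 5^1*7^1*61^1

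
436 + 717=1153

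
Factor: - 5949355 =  - 5^1 * 1189871^1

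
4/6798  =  2/3399 = 0.00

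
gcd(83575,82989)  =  1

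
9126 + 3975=13101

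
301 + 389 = 690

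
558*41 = 22878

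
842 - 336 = 506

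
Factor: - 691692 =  - 2^2*3^1*57641^1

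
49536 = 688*72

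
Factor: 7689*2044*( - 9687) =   -  152243953092 = -  2^2*3^2*7^1*11^1*73^1*233^1*3229^1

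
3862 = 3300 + 562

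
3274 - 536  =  2738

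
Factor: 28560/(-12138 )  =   - 2^3*5^1*17^(-1 ) = -40/17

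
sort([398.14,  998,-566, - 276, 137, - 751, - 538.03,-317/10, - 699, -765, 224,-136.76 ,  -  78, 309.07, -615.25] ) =[  -  765, - 751,  -  699, - 615.25,  -  566,-538.03,- 276, - 136.76,  -  78, - 317/10, 137,224, 309.07,398.14,998]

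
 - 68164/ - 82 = 34082/41 = 831.27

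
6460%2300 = 1860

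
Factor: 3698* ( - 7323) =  - 2^1*3^1*43^2*2441^1 = - 27080454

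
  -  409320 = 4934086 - 5343406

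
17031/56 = 304  +  1/8 =304.12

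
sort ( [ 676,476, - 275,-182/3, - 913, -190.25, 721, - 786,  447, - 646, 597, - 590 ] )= [ - 913, - 786, - 646, - 590, - 275,  -  190.25, - 182/3,447, 476, 597, 676, 721] 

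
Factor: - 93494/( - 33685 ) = 2^1 *5^(  -  1 ) *6737^( -1)*46747^1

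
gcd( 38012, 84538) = 86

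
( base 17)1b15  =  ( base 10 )8114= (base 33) 7et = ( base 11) 6107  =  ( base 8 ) 17662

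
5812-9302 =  - 3490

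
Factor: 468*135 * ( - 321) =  - 20280780 = -2^2 *3^6*5^1*13^1*107^1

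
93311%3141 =2222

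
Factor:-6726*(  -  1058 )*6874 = 48916126392= 2^3*3^1*7^1*19^1*23^2*59^1*491^1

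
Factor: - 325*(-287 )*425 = 39641875 = 5^4*7^1*13^1*17^1 * 41^1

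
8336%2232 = 1640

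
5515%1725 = 340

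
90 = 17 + 73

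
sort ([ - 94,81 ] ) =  [ - 94,81 ]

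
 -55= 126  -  181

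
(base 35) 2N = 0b1011101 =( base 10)93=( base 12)79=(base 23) 41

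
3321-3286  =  35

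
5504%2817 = 2687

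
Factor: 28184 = 2^3 * 13^1 * 271^1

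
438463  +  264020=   702483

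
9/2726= 9/2726 = 0.00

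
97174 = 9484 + 87690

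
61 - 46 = 15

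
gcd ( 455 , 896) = 7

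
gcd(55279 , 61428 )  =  1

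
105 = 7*15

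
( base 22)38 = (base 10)74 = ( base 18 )42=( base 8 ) 112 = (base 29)2g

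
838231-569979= 268252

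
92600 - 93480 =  - 880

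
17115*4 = 68460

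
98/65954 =1/673 = 0.00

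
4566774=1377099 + 3189675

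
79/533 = 79/533= 0.15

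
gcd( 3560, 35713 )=1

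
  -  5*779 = - 3895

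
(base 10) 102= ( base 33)33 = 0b1100110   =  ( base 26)3o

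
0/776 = 0 =0.00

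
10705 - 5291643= - 5280938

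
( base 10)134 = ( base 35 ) 3t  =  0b10000110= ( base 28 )4M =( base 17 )7f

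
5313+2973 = 8286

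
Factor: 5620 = 2^2*5^1*281^1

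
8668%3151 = 2366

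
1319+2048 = 3367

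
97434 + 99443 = 196877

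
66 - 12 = 54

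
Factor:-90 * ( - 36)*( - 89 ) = -2^3*3^4*5^1*89^1  =  - 288360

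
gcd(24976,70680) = 8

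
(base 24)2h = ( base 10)65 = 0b1000001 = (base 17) 3E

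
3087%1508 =71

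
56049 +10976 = 67025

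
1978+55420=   57398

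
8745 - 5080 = 3665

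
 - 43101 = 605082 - 648183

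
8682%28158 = 8682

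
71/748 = 71/748 = 0.09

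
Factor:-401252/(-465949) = 2^2*11^(-1 )*42359^( - 1 )*100313^1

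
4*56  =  224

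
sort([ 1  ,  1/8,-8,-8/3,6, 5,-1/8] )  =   [ - 8, - 8/3, - 1/8,1/8,1,  5,6] 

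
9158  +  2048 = 11206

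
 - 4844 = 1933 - 6777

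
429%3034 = 429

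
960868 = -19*( - 50572 )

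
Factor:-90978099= -3^1 * 19^1*1596107^1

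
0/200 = 0 = 0.00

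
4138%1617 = 904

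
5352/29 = 5352/29=184.55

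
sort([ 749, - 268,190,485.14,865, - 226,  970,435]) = [ - 268, - 226,190, 435, 485.14, 749, 865,  970]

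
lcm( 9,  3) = 9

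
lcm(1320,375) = 33000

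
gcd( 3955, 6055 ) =35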